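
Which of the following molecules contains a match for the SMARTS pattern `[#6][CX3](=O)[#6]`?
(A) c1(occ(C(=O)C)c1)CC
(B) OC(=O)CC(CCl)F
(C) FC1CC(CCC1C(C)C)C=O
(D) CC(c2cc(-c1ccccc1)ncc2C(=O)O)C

A

[#6][CX3](=O)[#6] describes a carbonyl carbon (no H) flanked by two carbons (a ketone).
(A) contains an acetyl/ketone group (-C(=O)CH3), which satisfies every atom and bond constraint.
(B) has a carboxylic acid group (-C(=O)OH) but one neighbour of the carbonyl carbon is O, not C.
(C) has an aldehyde (-CHO) but the carbonyl carbon has H1, so it is not flanked by two carbons.
(D) has a carboxylic acid group (-C(=O)OH) but one neighbour of the carbonyl carbon is O, not C.
So the answer is (A).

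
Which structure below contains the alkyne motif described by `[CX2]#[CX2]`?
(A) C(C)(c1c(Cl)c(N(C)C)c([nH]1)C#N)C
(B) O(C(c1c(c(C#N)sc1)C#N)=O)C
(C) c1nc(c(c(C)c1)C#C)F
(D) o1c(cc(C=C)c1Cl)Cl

C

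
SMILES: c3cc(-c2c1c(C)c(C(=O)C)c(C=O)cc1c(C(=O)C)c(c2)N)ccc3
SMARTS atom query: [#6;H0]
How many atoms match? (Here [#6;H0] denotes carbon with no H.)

11

Check the 26 heavy atoms by environment: 9× c (aromatic, H0) → match; 7× c (aromatic, H1) → no; 2× C (H0) → match; 3× O (H0) → no; 3× C (H3) → no; 1× N (H2) → no; 1× C (H1) → no.
Summing the matching environments: 9 + 2 = 11 matching atoms.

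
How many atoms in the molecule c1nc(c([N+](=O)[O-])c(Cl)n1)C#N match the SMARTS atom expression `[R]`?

6

The query [R] means: R matches any atom that is part of a ring.
Check the 12 heavy atoms by environment: 2× n (aromatic, in 6-ring) → match; 4× c (aromatic, in 6-ring) → match; 1× C (acyclic) → no; 1× N (acyclic) → no; 1× N (charge +1, acyclic) → no; 1× O (charge -1, acyclic) → no; 1× O (acyclic) → no; 1× Cl (acyclic) → no.
Summing the matching environments: 2 + 4 = 6 matching atoms.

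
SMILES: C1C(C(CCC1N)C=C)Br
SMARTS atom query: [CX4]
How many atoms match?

The query [CX4] means: C with X4: aliphatic carbon with exactly 4 total connections (bonds + H).
Check the 10 heavy atoms by environment: 6× C (X4) → match; 1× N (X3) → no; 1× Br (X1) → no; 2× C (X3) → no.
That gives 6 matching atoms.

6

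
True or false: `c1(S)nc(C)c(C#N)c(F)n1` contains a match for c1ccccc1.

False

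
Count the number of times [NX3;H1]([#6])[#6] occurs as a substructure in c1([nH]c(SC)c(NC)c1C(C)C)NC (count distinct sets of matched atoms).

2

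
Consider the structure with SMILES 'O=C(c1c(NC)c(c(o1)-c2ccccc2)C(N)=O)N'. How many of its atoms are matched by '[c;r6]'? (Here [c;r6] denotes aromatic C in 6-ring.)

6

Check the 19 heavy atoms by environment: 1× o (aromatic, in 5-ring) → no; 4× c (aromatic, in 5-ring) → no; 3× N (acyclic) → no; 3× C (acyclic) → no; 6× c (aromatic, in 6-ring) → match; 2× O (acyclic) → no.
That gives 6 matching atoms.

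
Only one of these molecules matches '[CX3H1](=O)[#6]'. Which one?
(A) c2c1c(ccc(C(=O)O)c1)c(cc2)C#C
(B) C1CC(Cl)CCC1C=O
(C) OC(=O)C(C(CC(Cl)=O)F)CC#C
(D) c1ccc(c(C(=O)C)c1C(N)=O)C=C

B

[CX3H1](=O)[#6] describes an sp2 carbon with one H, double-bonded to O and single-bonded to carbon (an aldehyde).
(A) has a carboxylic acid group (-C(=O)OH) but the carbonyl carbon has H0 and is bonded to O, not H1.
(B) contains an aldehyde (-CHO), which satisfies every atom and bond constraint.
(C) has a carboxylic acid group (-C(=O)OH) but the carbonyl carbon has H0 and is bonded to O, not H1.
(D) has an acetyl/ketone group (-C(=O)CH3) but the carbonyl carbon has H0 (two carbon neighbours), not H1.
So the answer is (B).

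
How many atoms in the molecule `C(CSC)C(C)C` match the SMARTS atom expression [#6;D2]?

2

The query [#6;D2] means: any carbon bonded to exactly two heavy atoms.
Check the 7 heavy atoms by environment: 2× C (D2) → match; 1× C (D3) → no; 3× C (D1) → no; 1× S (D2) → no.
That gives 2 matching atoms.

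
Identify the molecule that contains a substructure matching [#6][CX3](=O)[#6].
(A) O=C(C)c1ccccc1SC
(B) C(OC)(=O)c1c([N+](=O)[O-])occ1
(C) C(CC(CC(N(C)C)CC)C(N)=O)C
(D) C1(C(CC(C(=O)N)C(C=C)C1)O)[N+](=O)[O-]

A

[#6][CX3](=O)[#6] describes a carbonyl carbon (no H) flanked by two carbons (a ketone).
(A) contains an acetyl/ketone group (-C(=O)CH3), which satisfies every atom and bond constraint.
(B) has a methyl-ester group (-C(=O)OCH3) but one neighbour of the carbonyl carbon is O, not C.
(C) has a primary amide (-C(=O)NH2) but one neighbour of the carbonyl carbon is N, not C.
(D) has a primary amide (-C(=O)NH2) but one neighbour of the carbonyl carbon is N, not C.
So the answer is (A).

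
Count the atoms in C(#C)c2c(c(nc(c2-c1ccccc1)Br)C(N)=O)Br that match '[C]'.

3

Check the 19 heavy atoms by environment: 1× n (aromatic) → no; 11× c (aromatic) → no; 2× Br → no; 3× C → match; 1× O → no; 1× N → no.
That gives 3 matching atoms.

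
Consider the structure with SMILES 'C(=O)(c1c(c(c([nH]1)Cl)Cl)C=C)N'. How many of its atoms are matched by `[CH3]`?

0

The query [CH3] means: aliphatic carbon with exactly three hydrogens.
Check the 12 heavy atoms by environment: 1× n (aromatic, H1) → no; 4× c (aromatic, H0) → no; 1× C (H1) → no; 1× C (H2) → no; 2× Cl (H0) → no; 1× C (H0) → no; 1× O (H0) → no; 1× N (H2) → no.
No environment satisfies the query, so 0 matching atoms.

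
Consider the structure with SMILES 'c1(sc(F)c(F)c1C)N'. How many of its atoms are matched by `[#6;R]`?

The query [#6;R] means: carbon that is part of a ring.
Check the 9 heavy atoms by environment: 1× s (aromatic, in 5-ring) → no; 4× c (aromatic, in 5-ring) → match; 2× F (acyclic) → no; 1× N (acyclic) → no; 1× C (acyclic) → no.
That gives 4 matching atoms.

4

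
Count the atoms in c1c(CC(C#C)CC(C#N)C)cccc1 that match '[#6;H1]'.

8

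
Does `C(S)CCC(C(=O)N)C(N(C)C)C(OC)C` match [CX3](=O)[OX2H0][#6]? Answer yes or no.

The pattern [CX3](=O)[OX2H0][#6] describes a carbonyl carbon bonded to an oxygen that is itself bonded to carbon (no H on that O) — an ester.
The closest candidate here is a primary amide (-C(=O)NH2), but the carbonyl is bonded to N, not to an O-C linkage. No other fragment satisfies the full query, so there is no match.

No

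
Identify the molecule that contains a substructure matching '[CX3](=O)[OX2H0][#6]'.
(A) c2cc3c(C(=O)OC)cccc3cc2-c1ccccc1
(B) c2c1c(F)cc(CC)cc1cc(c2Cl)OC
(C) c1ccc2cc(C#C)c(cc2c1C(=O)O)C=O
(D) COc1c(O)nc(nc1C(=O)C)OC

[CX3](=O)[OX2H0][#6] describes a carbonyl carbon bonded to an oxygen that is itself bonded to carbon (no H on that O) (an ester).
(A) contains a methyl-ester group (-C(=O)OCH3), which satisfies every atom and bond constraint.
(B) has a methoxy ether (-OCH3) but the ether oxygen is not adjacent to a C=O carbon.
(C) has a carboxylic acid group (-C(=O)OH) but the singly-bonded O carries H (OX2H1, not H0).
(D) has a methoxy ether (-OCH3) but the ether oxygen is not adjacent to a C=O carbon.
So the answer is (A).

A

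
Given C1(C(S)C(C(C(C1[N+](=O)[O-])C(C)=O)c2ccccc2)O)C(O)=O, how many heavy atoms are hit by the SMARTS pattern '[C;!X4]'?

The query [C;!X4] means: aliphatic carbon that does not have four total connections.
Check the 23 heavy atoms by environment: 7× C (X4) → no; 2× C (X3) → match; 3× O (X1) → no; 2× O (X2) → no; 1× N (charge +1, X3) → no; 1× O (charge -1, X1) → no; 6× c (aromatic, X3) → no; 1× S (X2) → no.
That gives 2 matching atoms.

2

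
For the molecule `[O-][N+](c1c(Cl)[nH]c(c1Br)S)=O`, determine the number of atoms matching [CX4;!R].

0

The query [CX4;!R] means: aliphatic carbon with four total connections, not in a ring.
Check the 11 heavy atoms by environment: 1× n (aromatic, X3, in 5-ring) → no; 4× c (aromatic, X3, in 5-ring) → no; 1× N (charge +1, X3, acyclic) → no; 1× O (charge -1, X1, acyclic) → no; 1× O (X1, acyclic) → no; 1× Br (X1, acyclic) → no; 1× Cl (X1, acyclic) → no; 1× S (X2, acyclic) → no.
No environment satisfies the query, so 0 matching atoms.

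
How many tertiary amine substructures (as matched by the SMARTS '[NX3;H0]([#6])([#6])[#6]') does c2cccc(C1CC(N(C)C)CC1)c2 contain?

1

[NX3;H0]([#6])([#6])[#6] is the SMARTS for a tertiary amine: a trivalent nitrogen with no H, bonded to three carbons.
Exactly one fragment in the molecule meets all constraints, giving 1 match.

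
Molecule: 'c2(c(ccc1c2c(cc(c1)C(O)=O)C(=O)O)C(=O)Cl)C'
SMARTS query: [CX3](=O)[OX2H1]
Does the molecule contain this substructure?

The pattern [CX3](=O)[OX2H1] describes an sp2 carbon double-bonded to O and single-bonded to an -OH oxygen — a carboxylic acid.
The molecule carries a carboxylic acid group (-C(=O)OH), whose atoms satisfy every constraint of the query, so the pattern matches.

Yes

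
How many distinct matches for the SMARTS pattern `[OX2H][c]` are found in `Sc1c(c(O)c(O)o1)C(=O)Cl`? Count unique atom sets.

2

[OX2H][c] is the SMARTS for a phenol: a hydroxyl oxygen attached to an aromatic carbon.
The molecule carries 2 separate instances of a hydroxyl group (-OH) meeting every constraint; each maps to a distinct set of atoms, giving 2 matches.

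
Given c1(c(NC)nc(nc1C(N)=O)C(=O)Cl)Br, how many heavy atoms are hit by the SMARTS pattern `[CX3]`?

2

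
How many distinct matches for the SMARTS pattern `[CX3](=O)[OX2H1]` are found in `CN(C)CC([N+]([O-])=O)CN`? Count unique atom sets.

0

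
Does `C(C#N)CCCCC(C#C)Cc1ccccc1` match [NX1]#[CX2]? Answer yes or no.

Yes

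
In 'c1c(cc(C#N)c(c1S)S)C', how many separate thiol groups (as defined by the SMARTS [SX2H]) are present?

[SX2H] is the SMARTS for a thiol: an aliphatic sulfur with two connections, one being H.
The molecule carries 2 separate instances of a thiol (-SH) meeting every constraint; each maps to a distinct set of atoms, giving 2 matches.

2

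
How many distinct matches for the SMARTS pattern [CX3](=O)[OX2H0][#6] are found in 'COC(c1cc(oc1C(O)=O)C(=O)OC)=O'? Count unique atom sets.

2

[CX3](=O)[OX2H0][#6] is the SMARTS for an ester: a carbonyl carbon bonded to an oxygen that is itself bonded to carbon (no H on that O).
The molecule carries 2 separate instances of a methyl-ester group (-C(=O)OCH3) meeting every constraint; each maps to a distinct set of atoms, giving 2 matches.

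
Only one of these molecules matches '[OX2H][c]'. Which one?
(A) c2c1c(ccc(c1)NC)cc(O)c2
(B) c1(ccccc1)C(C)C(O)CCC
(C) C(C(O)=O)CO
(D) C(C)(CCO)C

A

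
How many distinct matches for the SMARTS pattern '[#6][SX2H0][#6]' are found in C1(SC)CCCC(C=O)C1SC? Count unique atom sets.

2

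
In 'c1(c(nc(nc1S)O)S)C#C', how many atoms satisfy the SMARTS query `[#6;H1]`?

1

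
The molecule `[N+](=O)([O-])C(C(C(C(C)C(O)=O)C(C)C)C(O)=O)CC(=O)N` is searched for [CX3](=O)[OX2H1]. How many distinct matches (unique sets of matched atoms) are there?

2

[CX3](=O)[OX2H1] is the SMARTS for a carboxylic acid: an sp2 carbon double-bonded to O and single-bonded to an -OH oxygen.
The molecule carries 2 separate instances of a carboxylic acid group (-C(=O)OH) meeting every constraint; each maps to a distinct set of atoms, giving 2 matches.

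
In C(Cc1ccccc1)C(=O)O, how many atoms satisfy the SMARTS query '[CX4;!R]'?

2

Check the 11 heavy atoms by environment: 2× C (X4, acyclic) → match; 6× c (aromatic, X3, in 6-ring) → no; 1× C (X3, acyclic) → no; 1× O (X1, acyclic) → no; 1× O (X2, acyclic) → no.
That gives 2 matching atoms.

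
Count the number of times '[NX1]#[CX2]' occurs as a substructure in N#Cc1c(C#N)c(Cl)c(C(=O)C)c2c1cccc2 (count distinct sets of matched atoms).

[NX1]#[CX2] is the SMARTS for a nitrile: a nitrogen triple-bonded to a two-connected carbon.
The molecule carries 2 separate instances of a nitrile (-C#N) meeting every constraint; each maps to a distinct set of atoms, giving 2 matches.

2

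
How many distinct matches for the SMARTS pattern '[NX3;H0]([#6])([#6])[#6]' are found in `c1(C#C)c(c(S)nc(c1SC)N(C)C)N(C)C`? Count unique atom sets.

[NX3;H0]([#6])([#6])[#6] is the SMARTS for a tertiary amine: a trivalent nitrogen with no H, bonded to three carbons.
The molecule carries 2 separate instances of a dimethylamino group (-N(CH3)2) meeting every constraint; each maps to a distinct set of atoms, giving 2 matches.

2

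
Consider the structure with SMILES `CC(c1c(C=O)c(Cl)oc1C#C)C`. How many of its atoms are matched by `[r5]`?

5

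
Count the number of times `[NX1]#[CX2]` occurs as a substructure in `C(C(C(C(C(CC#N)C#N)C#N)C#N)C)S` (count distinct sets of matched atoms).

[NX1]#[CX2] is the SMARTS for a nitrile: a nitrogen triple-bonded to a two-connected carbon.
The molecule carries 4 separate instances of a nitrile (-C#N) meeting every constraint; each maps to a distinct set of atoms, giving 4 matches.

4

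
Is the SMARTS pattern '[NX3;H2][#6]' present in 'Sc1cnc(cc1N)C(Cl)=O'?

Yes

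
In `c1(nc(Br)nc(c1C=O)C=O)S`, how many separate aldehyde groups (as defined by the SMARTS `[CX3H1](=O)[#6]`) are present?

[CX3H1](=O)[#6] is the SMARTS for an aldehyde: an sp2 carbon with one H, double-bonded to O and single-bonded to carbon.
The molecule carries 2 separate instances of an aldehyde (-CHO) meeting every constraint; each maps to a distinct set of atoms, giving 2 matches.

2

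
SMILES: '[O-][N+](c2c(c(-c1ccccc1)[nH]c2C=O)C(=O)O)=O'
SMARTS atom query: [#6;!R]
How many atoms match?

2

The query [#6;!R] means: carbon not in any ring.
Check the 19 heavy atoms by environment: 1× n (aromatic, in 5-ring) → no; 4× c (aromatic, in 5-ring) → no; 6× c (aromatic, in 6-ring) → no; 2× C (acyclic) → match; 4× O (acyclic) → no; 1× N (charge +1, acyclic) → no; 1× O (charge -1, acyclic) → no.
That gives 2 matching atoms.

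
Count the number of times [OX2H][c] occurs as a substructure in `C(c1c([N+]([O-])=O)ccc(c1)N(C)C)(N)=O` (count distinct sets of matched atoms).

0

[OX2H][c] is the SMARTS for a phenol: a hydroxyl oxygen attached to an aromatic carbon.
No fragment in the molecule satisfies every constraint, giving 0 matches.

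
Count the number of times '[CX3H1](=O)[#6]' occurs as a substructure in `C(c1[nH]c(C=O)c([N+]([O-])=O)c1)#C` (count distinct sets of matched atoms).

1

[CX3H1](=O)[#6] is the SMARTS for an aldehyde: an sp2 carbon with one H, double-bonded to O and single-bonded to carbon.
Exactly one fragment in the molecule meets all constraints, giving 1 match.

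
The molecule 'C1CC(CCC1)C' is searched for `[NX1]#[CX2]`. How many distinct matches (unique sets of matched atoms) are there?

0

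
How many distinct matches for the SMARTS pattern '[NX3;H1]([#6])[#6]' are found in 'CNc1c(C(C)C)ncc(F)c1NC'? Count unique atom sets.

[NX3;H1]([#6])[#6] is the SMARTS for a secondary amine: a trivalent nitrogen with one H, bonded to two carbons.
The molecule carries 2 separate instances of an N-methylamino group (-NHCH3) meeting every constraint; each maps to a distinct set of atoms, giving 2 matches.

2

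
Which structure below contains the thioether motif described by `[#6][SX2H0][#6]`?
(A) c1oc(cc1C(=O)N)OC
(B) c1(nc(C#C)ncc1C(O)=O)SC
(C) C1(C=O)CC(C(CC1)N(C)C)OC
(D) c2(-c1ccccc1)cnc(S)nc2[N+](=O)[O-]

B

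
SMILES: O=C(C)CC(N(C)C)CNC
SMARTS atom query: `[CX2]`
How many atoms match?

0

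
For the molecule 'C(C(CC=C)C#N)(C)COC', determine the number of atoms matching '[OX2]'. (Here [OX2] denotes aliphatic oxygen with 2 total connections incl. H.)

The query [OX2] means: aliphatic oxygen with two total connections — ether, hydroxyl, or ester single-bond O.
Check the 11 heavy atoms by environment: 6× C (X4) → no; 1× C (X2) → no; 1× N (X1) → no; 2× C (X3) → no; 1× O (X2) → match.
That gives 1 matching atom.

1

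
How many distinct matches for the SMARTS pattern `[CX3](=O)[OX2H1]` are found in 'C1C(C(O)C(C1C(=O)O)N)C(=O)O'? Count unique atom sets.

2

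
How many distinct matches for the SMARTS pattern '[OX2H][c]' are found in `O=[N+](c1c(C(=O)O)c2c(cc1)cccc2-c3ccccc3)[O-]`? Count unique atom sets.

0

[OX2H][c] is the SMARTS for a phenol: a hydroxyl oxygen attached to an aromatic carbon.
No fragment in the molecule satisfies every constraint, giving 0 matches.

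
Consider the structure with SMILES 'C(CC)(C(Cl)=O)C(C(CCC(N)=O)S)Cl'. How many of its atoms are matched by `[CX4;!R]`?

The query [CX4;!R] means: aliphatic carbon with four total connections, not in a ring.
Check the 15 heavy atoms by environment: 7× C (X4, acyclic) → match; 2× C (X3, acyclic) → no; 2× O (X1, acyclic) → no; 2× Cl (X1, acyclic) → no; 1× S (X2, acyclic) → no; 1× N (X3, acyclic) → no.
That gives 7 matching atoms.

7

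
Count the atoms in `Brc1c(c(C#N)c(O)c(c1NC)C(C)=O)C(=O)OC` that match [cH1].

0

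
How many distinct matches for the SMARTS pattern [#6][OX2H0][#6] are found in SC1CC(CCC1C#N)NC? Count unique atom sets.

0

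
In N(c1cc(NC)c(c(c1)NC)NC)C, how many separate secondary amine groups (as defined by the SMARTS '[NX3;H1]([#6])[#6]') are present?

[NX3;H1]([#6])[#6] is the SMARTS for a secondary amine: a trivalent nitrogen with one H, bonded to two carbons.
The molecule carries 4 separate instances of an N-methylamino group (-NHCH3) meeting every constraint; each maps to a distinct set of atoms, giving 4 matches.

4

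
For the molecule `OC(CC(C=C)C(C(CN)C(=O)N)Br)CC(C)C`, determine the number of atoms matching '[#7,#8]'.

4

The query [#7,#8] means: nitrogen or oxygen (comma = OR).
Check the 18 heavy atoms by environment: 13× C → no; 2× O → match; 2× N → match; 1× Br → no.
Summing the matching environments: 2 + 2 = 4 matching atoms.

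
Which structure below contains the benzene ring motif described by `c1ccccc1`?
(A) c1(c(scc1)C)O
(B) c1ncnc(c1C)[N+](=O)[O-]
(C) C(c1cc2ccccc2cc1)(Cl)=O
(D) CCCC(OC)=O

C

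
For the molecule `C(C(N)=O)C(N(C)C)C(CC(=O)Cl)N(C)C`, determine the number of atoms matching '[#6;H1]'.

2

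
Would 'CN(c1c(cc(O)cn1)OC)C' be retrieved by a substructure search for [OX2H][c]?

Yes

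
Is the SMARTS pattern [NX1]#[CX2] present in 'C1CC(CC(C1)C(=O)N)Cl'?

No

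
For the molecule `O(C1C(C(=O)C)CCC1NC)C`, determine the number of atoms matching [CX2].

The query [CX2] means: C with X2: aliphatic carbon with exactly 2 total connections.
Check the 12 heavy atoms by environment: 8× C (X4) → no; 1× N (X3) → no; 1× O (X2) → no; 1× C (X3) → no; 1× O (X1) → no.
No environment satisfies the query, so 0 matching atoms.

0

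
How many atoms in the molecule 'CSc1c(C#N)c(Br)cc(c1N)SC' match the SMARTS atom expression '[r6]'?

6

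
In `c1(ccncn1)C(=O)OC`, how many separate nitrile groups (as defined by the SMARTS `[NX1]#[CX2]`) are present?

[NX1]#[CX2] is the SMARTS for a nitrile: a nitrogen triple-bonded to a two-connected carbon.
No fragment in the molecule satisfies every constraint, giving 0 matches.

0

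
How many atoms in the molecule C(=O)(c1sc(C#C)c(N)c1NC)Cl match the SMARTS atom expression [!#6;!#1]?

5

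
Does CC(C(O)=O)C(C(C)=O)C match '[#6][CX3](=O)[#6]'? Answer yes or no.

Yes

The pattern [#6][CX3](=O)[#6] describes a carbonyl carbon (no H) flanked by two carbons — a ketone.
The molecule carries an acetyl/ketone group (-C(=O)CH3), whose atoms satisfy every constraint of the query, so the pattern matches.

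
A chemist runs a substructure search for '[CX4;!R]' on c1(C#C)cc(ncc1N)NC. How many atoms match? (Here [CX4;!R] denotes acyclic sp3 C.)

The query [CX4;!R] means: aliphatic carbon with four total connections, not in a ring.
Check the 11 heavy atoms by environment: 1× n (aromatic, X2, in 6-ring) → no; 5× c (aromatic, X3, in 6-ring) → no; 2× N (X3, acyclic) → no; 1× C (X4, acyclic) → match; 2× C (X2, acyclic) → no.
That gives 1 matching atom.

1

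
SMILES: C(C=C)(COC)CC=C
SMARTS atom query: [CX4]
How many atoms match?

The query [CX4] means: C with X4: aliphatic carbon with exactly 4 total connections (bonds + H).
Check the 9 heavy atoms by environment: 4× C (X4) → match; 4× C (X3) → no; 1× O (X2) → no.
That gives 4 matching atoms.

4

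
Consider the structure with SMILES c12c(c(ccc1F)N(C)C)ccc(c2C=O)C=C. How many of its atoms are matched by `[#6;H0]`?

6

Check the 18 heavy atoms by environment: 6× c (aromatic, H0) → match; 4× c (aromatic, H1) → no; 2× C (H1) → no; 1× O (H0) → no; 1× C (H2) → no; 1× F (H0) → no; 1× N (H0) → no; 2× C (H3) → no.
That gives 6 matching atoms.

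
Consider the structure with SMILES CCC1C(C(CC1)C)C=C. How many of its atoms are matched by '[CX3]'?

2

The query [CX3] means: C with X3: aliphatic carbon with exactly 3 total connections.
Check the 10 heavy atoms by environment: 8× C (X4) → no; 2× C (X3) → match.
That gives 2 matching atoms.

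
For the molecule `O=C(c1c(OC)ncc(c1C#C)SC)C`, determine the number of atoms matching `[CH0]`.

The query [CH0] means: aliphatic carbon with no attached hydrogen.
Check the 15 heavy atoms by environment: 1× n (aromatic, H0) → no; 1× c (aromatic, H1) → no; 4× c (aromatic, H0) → no; 1× S (H0) → no; 3× C (H3) → no; 2× O (H0) → no; 2× C (H0) → match; 1× C (H1) → no.
That gives 2 matching atoms.

2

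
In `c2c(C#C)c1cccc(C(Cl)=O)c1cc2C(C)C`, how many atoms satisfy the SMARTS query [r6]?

The query [r6] means: r6 matches atoms in a six-membered ring.
Check the 18 heavy atoms by environment: 10× c (aromatic, in 6-ring) → match; 6× C (acyclic) → no; 1× O (acyclic) → no; 1× Cl (acyclic) → no.
That gives 10 matching atoms.

10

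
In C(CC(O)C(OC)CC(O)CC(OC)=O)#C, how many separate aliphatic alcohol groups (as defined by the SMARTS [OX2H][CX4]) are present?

2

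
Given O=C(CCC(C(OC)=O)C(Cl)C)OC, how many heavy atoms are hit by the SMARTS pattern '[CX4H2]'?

2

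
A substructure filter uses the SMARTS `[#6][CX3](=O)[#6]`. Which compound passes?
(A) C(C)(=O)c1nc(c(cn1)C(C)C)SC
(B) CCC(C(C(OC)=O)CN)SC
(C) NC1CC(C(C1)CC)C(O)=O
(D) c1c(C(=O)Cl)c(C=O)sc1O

A

[#6][CX3](=O)[#6] describes a carbonyl carbon (no H) flanked by two carbons (a ketone).
(A) contains an acetyl/ketone group (-C(=O)CH3), which satisfies every atom and bond constraint.
(B) has a methyl-ester group (-C(=O)OCH3) but one neighbour of the carbonyl carbon is O, not C.
(C) has a carboxylic acid group (-C(=O)OH) but one neighbour of the carbonyl carbon is O, not C.
(D) has an aldehyde (-CHO) but the carbonyl carbon has H1, so it is not flanked by two carbons.
So the answer is (A).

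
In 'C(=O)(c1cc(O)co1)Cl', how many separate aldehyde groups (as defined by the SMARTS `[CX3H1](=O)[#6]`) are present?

0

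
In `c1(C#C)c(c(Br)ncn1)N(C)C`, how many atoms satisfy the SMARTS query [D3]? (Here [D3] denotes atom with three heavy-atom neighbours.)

The query [D3] means: atom with exactly three heavy-atom neighbours.
Check the 12 heavy atoms by environment: 2× n (aromatic, D2) → no; 1× c (aromatic, D2) → no; 3× c (aromatic, D3) → match; 1× C (D2) → no; 3× C (D1) → no; 1× Br (D1) → no; 1× N (D3) → match.
Summing the matching environments: 3 + 1 = 4 matching atoms.

4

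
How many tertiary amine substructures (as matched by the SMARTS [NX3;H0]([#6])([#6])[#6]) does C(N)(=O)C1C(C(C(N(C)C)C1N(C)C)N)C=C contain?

2

[NX3;H0]([#6])([#6])[#6] is the SMARTS for a tertiary amine: a trivalent nitrogen with no H, bonded to three carbons.
The molecule carries 2 separate instances of a dimethylamino group (-N(CH3)2) meeting every constraint; each maps to a distinct set of atoms, giving 2 matches.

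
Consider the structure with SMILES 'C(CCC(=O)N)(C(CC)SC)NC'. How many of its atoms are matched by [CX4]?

8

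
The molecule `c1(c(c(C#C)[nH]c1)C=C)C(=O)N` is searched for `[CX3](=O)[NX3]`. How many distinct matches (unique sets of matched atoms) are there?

[CX3](=O)[NX3] is the SMARTS for an amide: a carbonyl carbon bonded to a trivalent nitrogen.
Exactly one fragment in the molecule meets all constraints, giving 1 match.

1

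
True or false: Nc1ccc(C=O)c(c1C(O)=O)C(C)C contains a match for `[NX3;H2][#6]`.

The pattern [NX3;H2][#6] describes a trivalent nitrogen with two H attached to carbon — a primary amine.
The molecule carries a primary amino group (-NH2), whose atoms satisfy every constraint of the query, so the pattern matches.

True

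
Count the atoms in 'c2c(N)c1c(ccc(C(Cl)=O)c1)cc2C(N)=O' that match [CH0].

2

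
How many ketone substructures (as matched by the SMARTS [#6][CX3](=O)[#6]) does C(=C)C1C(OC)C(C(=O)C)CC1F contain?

[#6][CX3](=O)[#6] is the SMARTS for a ketone: a carbonyl carbon (no H) flanked by two carbons.
Exactly one fragment in the molecule meets all constraints, giving 1 match.

1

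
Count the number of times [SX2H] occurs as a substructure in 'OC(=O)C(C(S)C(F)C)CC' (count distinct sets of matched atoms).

[SX2H] is the SMARTS for a thiol: an aliphatic sulfur with two connections, one being H.
Exactly one fragment in the molecule meets all constraints, giving 1 match.

1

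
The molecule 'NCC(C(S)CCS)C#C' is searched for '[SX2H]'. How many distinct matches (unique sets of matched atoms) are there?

[SX2H] is the SMARTS for a thiol: an aliphatic sulfur with two connections, one being H.
The molecule carries 2 separate instances of a thiol (-SH) meeting every constraint; each maps to a distinct set of atoms, giving 2 matches.

2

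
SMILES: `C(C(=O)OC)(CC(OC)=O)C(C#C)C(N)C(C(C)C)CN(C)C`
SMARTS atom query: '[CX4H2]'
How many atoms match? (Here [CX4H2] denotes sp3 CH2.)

The query [CX4H2] means: sp3 carbon (X4) with exactly two hydrogens.
Check the 23 heavy atoms by environment: 2× C (H2, X4) → match; 5× C (H1, X4) → no; 2× C (H0, X3) → no; 2× O (H0, X1) → no; 2× O (H0, X2) → no; 6× C (H3, X4) → no; 1× N (H0, X3) → no; 1× N (H2, X3) → no; 1× C (H0, X2) → no; 1× C (H1, X2) → no.
That gives 2 matching atoms.

2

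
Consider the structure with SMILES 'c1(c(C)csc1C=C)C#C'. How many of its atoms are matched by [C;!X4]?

4

Check the 10 heavy atoms by environment: 1× s (aromatic, X2) → no; 4× c (aromatic, X3) → no; 2× C (X3) → match; 1× C (X4) → no; 2× C (X2) → match.
Summing the matching environments: 2 + 2 = 4 matching atoms.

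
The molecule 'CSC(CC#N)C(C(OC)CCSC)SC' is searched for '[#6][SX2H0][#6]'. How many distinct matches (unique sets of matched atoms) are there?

3

[#6][SX2H0][#6] is the SMARTS for a thioether: an aliphatic sulfur bridging two carbons with no H on the sulfur.
The molecule carries 3 separate instances of a methylthio ether (-SCH3) meeting every constraint; each maps to a distinct set of atoms, giving 3 matches.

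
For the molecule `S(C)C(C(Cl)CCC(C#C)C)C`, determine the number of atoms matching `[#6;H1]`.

The query [#6;H1] means: any carbon bearing exactly one hydrogen.
Check the 12 heavy atoms by environment: 3× C (H3) → no; 4× C (H1) → match; 2× C (H2) → no; 1× C (H0) → no; 1× S (H0) → no; 1× Cl (H0) → no.
That gives 4 matching atoms.

4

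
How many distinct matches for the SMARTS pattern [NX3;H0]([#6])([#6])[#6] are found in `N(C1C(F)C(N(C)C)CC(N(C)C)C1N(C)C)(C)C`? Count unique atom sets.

4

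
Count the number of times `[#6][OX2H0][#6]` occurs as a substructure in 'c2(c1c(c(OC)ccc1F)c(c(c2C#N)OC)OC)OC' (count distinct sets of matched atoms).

[#6][OX2H0][#6] is the SMARTS for an ether: an aliphatic oxygen bridging two carbons with no H on the oxygen.
The molecule carries 4 separate instances of a methoxy ether (-OCH3) meeting every constraint; each maps to a distinct set of atoms, giving 4 matches.

4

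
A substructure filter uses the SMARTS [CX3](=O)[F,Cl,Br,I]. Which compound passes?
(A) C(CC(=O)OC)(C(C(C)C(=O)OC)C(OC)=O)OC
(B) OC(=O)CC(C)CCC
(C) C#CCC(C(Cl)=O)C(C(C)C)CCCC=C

C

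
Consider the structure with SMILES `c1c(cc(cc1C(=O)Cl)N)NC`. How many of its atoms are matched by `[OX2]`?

0

The query [OX2] means: aliphatic oxygen with two total connections — ether, hydroxyl, or ester single-bond O.
Check the 12 heavy atoms by environment: 6× c (aromatic, X3) → no; 2× N (X3) → no; 1× C (X3) → no; 1× O (X1) → no; 1× Cl (X1) → no; 1× C (X4) → no.
No environment satisfies the query, so 0 matching atoms.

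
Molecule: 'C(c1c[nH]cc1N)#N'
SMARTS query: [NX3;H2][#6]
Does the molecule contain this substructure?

The pattern [NX3;H2][#6] describes a trivalent nitrogen with two H attached to carbon — a primary amine.
The molecule carries a primary amino group (-NH2), whose atoms satisfy every constraint of the query, so the pattern matches.

Yes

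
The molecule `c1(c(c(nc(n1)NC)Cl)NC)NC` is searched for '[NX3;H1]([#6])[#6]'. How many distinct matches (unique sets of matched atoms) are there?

[NX3;H1]([#6])[#6] is the SMARTS for a secondary amine: a trivalent nitrogen with one H, bonded to two carbons.
The molecule carries 3 separate instances of an N-methylamino group (-NHCH3) meeting every constraint; each maps to a distinct set of atoms, giving 3 matches.

3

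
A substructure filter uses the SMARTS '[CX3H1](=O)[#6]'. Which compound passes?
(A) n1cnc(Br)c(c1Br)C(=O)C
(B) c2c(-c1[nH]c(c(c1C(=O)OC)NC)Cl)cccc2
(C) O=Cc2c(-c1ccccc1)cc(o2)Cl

C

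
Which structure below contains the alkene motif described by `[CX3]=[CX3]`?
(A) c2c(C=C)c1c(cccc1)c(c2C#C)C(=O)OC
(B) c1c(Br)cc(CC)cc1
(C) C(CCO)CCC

[CX3]=[CX3] describes a non-aromatic C=C double bond between two sp2 carbons (an alkene).
(A) contains a vinyl group (-CH=CH2), which satisfies every atom and bond constraint.
(B) has an ethyl group (-CH2CH3) but its C-C bond is a single bond between CX4 carbons, not CX3=CX3.
(C) has an ethyl group (-CH2CH3) but its C-C bond is a single bond between CX4 carbons, not CX3=CX3.
So the answer is (A).

A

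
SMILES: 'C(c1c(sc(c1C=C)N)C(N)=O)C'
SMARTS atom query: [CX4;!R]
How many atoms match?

2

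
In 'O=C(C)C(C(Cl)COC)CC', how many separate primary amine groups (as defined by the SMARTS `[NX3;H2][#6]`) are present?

0

[NX3;H2][#6] is the SMARTS for a primary amine: a trivalent nitrogen with two H attached to carbon.
No fragment in the molecule satisfies every constraint, giving 0 matches.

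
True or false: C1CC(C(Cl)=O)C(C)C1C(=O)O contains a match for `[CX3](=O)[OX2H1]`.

True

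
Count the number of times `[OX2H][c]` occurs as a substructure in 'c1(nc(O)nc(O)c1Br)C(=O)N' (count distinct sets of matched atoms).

[OX2H][c] is the SMARTS for a phenol: a hydroxyl oxygen attached to an aromatic carbon.
The molecule carries 2 separate instances of a hydroxyl group (-OH) meeting every constraint; each maps to a distinct set of atoms, giving 2 matches.

2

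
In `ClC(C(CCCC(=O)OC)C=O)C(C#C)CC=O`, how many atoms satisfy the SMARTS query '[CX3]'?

3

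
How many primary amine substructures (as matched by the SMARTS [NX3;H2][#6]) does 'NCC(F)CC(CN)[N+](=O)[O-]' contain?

2

[NX3;H2][#6] is the SMARTS for a primary amine: a trivalent nitrogen with two H attached to carbon.
The molecule carries 2 separate instances of a primary amino group (-NH2) meeting every constraint; each maps to a distinct set of atoms, giving 2 matches.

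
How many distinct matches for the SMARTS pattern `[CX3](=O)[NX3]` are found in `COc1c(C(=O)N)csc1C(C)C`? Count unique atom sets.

[CX3](=O)[NX3] is the SMARTS for an amide: a carbonyl carbon bonded to a trivalent nitrogen.
Exactly one fragment in the molecule meets all constraints, giving 1 match.

1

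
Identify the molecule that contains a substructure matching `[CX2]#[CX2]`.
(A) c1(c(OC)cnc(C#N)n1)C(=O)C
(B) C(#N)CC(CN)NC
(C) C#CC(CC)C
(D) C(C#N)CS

[CX2]#[CX2] describes a carbon-carbon triple bond (an alkyne).
(A) has a nitrile (-C#N) but the triple bond is C#N, not C#C.
(B) has a nitrile (-C#N) but the triple bond is C#N, not C#C.
(C) contains an ethynyl group (-C#CH), which satisfies every atom and bond constraint.
(D) has a nitrile (-C#N) but the triple bond is C#N, not C#C.
So the answer is (C).

C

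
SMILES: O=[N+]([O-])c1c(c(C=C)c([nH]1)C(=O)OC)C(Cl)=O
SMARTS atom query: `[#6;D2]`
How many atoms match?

1

The query [#6;D2] means: any carbon bonded to exactly two heavy atoms.
Check the 17 heavy atoms by environment: 1× n (aromatic, D2) → no; 4× c (aromatic, D3) → no; 2× C (D3) → no; 3× O (D1) → no; 1× O (D2) → no; 2× C (D1) → no; 1× C (D2) → match; 1× N (charge +1, D3) → no; 1× O (charge -1, D1) → no; 1× Cl (D1) → no.
That gives 1 matching atom.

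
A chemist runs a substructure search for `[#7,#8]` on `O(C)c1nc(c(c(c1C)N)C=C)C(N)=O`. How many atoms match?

5

The query [#7,#8] means: nitrogen or oxygen (comma = OR).
Check the 15 heavy atoms by environment: 1× n (aromatic) → match; 5× c (aromatic) → no; 5× C → no; 2× O → match; 2× N → match.
Summing the matching environments: 1 + 2 + 2 = 5 matching atoms.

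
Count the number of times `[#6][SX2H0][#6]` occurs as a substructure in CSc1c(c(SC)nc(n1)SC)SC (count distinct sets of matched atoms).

4

[#6][SX2H0][#6] is the SMARTS for a thioether: an aliphatic sulfur bridging two carbons with no H on the sulfur.
The molecule carries 4 separate instances of a methylthio ether (-SCH3) meeting every constraint; each maps to a distinct set of atoms, giving 4 matches.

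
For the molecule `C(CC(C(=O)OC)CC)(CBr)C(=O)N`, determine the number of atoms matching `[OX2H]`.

0

Check the 14 heavy atoms by environment: 3× C (H2, X4) → no; 2× C (H1, X4) → no; 2× C (H0, X3) → no; 2× O (H0, X1) → no; 1× N (H2, X3) → no; 1× O (H0, X2) → no; 2× C (H3, X4) → no; 1× Br (H0, X1) → no.
No environment satisfies the query, so 0 matching atoms.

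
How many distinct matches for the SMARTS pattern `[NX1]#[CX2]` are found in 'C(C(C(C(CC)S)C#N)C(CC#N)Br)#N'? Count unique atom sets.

3

[NX1]#[CX2] is the SMARTS for a nitrile: a nitrogen triple-bonded to a two-connected carbon.
The molecule carries 3 separate instances of a nitrile (-C#N) meeting every constraint; each maps to a distinct set of atoms, giving 3 matches.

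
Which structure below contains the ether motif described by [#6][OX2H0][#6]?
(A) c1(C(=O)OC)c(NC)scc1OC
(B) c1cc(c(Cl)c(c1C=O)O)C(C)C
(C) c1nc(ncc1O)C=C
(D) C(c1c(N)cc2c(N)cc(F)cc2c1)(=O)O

A

[#6][OX2H0][#6] describes an aliphatic oxygen bridging two carbons with no H on the oxygen (an ether).
(A) contains a methoxy ether (-OCH3), which satisfies every atom and bond constraint.
(B) has a hydroxyl group (-OH) but the oxygen has H1, not H0 bridging two carbons.
(C) has a hydroxyl group (-OH) but the oxygen has H1, not H0 bridging two carbons.
(D) has a carboxylic acid group (-C(=O)OH) but the -OH oxygen has H1; the =O is OX1, not OX2.
So the answer is (A).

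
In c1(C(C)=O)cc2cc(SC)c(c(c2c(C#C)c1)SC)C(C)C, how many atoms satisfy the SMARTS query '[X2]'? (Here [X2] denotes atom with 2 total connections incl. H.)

4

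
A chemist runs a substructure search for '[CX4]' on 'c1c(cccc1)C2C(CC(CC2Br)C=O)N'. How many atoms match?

The query [CX4] means: C with X4: aliphatic carbon with exactly 4 total connections (bonds + H).
Check the 16 heavy atoms by environment: 6× C (X4) → match; 1× C (X3) → no; 1× O (X1) → no; 1× Br (X1) → no; 1× N (X3) → no; 6× c (aromatic, X3) → no.
That gives 6 matching atoms.

6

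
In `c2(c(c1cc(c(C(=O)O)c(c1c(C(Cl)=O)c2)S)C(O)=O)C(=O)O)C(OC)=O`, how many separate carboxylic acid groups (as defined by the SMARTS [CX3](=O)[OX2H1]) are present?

3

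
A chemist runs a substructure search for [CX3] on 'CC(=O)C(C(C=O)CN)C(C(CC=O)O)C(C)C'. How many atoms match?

3

Check the 18 heavy atoms by environment: 10× C (X4) → no; 3× C (X3) → match; 3× O (X1) → no; 1× N (X3) → no; 1× O (X2) → no.
That gives 3 matching atoms.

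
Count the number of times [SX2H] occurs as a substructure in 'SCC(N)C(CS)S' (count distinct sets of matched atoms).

3

[SX2H] is the SMARTS for a thiol: an aliphatic sulfur with two connections, one being H.
The molecule carries 3 separate instances of a thiol (-SH) meeting every constraint; each maps to a distinct set of atoms, giving 3 matches.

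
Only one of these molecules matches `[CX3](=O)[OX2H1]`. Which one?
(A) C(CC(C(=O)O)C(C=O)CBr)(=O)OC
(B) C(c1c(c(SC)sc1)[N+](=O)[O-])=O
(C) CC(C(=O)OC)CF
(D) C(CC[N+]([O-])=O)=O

[CX3](=O)[OX2H1] describes an sp2 carbon double-bonded to O and single-bonded to an -OH oxygen (a carboxylic acid).
(A) contains a carboxylic acid group (-C(=O)OH), which satisfies every atom and bond constraint.
(B) has an aldehyde (-CHO) but there is no singly-bonded oxygen on the carbonyl carbon.
(C) has a methyl-ester group (-C(=O)OCH3) but the singly-bonded O has no H (OX2H0, not OX2H1).
(D) has an aldehyde (-CHO) but there is no singly-bonded oxygen on the carbonyl carbon.
So the answer is (A).

A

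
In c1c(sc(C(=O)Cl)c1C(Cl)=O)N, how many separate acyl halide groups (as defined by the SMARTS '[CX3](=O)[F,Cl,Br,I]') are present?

[CX3](=O)[F,Cl,Br,I] is the SMARTS for an acyl halide: a carbonyl carbon bonded to a halogen.
The molecule carries 2 separate instances of an acyl chloride (-C(=O)Cl) meeting every constraint; each maps to a distinct set of atoms, giving 2 matches.

2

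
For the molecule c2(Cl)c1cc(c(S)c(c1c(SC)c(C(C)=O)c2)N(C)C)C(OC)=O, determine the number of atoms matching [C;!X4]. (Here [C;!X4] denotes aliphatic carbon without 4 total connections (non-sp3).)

2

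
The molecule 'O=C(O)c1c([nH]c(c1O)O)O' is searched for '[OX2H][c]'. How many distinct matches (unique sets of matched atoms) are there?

3

[OX2H][c] is the SMARTS for a phenol: a hydroxyl oxygen attached to an aromatic carbon.
The molecule carries 3 separate instances of a hydroxyl group (-OH) meeting every constraint; each maps to a distinct set of atoms, giving 3 matches.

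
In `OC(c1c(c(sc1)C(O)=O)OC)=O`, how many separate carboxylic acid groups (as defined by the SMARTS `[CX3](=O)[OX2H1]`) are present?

2

[CX3](=O)[OX2H1] is the SMARTS for a carboxylic acid: an sp2 carbon double-bonded to O and single-bonded to an -OH oxygen.
The molecule carries 2 separate instances of a carboxylic acid group (-C(=O)OH) meeting every constraint; each maps to a distinct set of atoms, giving 2 matches.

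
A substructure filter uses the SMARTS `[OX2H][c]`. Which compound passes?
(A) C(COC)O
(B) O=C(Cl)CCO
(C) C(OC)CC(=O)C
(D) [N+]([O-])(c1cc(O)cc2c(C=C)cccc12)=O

D

[OX2H][c] describes a hydroxyl oxygen attached to an aromatic carbon (a phenol).
(A) has a hydroxyl group (-OH) but the -OH is on an aliphatic carbon, not an aromatic c.
(B) has a hydroxyl group (-OH) but the -OH is on an aliphatic carbon, not an aromatic c.
(C) has a methoxy ether (-OCH3) but the oxygen has H0, not H1.
(D) contains a hydroxyl group (-OH), which satisfies every atom and bond constraint.
So the answer is (D).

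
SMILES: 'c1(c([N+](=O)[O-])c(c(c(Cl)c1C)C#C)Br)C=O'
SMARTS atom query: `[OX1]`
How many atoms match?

The query [OX1] means: aliphatic oxygen with one total connection — typically a carbonyl =O or an oxide.
Check the 16 heavy atoms by environment: 6× c (aromatic, X3) → no; 1× N (charge +1, X3) → no; 1× O (charge -1, X1) → match; 2× O (X1) → match; 1× C (X3) → no; 1× Br (X1) → no; 1× Cl (X1) → no; 2× C (X2) → no; 1× C (X4) → no.
Summing the matching environments: 1 + 2 = 3 matching atoms.

3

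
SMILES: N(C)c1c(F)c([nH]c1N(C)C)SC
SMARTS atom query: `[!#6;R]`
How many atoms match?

1

The query [!#6;R] means: non-carbon atom that is part of a ring.
Check the 13 heavy atoms by environment: 1× n (aromatic, in 5-ring) → match; 4× c (aromatic, in 5-ring) → no; 2× N (acyclic) → no; 4× C (acyclic) → no; 1× F (acyclic) → no; 1× S (acyclic) → no.
That gives 1 matching atom.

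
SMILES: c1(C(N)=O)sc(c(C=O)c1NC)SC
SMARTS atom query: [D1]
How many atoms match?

5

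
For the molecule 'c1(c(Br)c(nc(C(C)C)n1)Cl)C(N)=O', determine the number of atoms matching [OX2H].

0

Check the 14 heavy atoms by environment: 2× n (aromatic, H0, X2) → no; 4× c (aromatic, H0, X3) → no; 1× Br (H0, X1) → no; 1× C (H1, X4) → no; 2× C (H3, X4) → no; 1× Cl (H0, X1) → no; 1× C (H0, X3) → no; 1× O (H0, X1) → no; 1× N (H2, X3) → no.
No environment satisfies the query, so 0 matching atoms.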